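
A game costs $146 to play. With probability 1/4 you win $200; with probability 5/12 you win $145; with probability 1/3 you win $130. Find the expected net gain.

E[payout] = 200·1/4 + 145·5/12 + 130·1/3
 = 50 + 725/12 + 130/3
 = 615/4
Net = 615/4 - 146 = 31/4

7.75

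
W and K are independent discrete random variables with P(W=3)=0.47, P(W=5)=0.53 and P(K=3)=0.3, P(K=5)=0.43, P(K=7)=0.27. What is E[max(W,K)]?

5.258

E[max(W,K)] = Σ_w Σ_k max(w,k) · P(W=w)P(K=k)
 = 3·0.141 + 5·0.2021 + 7·0.1269 + 5·0.159 + 5·0.2279 + 7·0.1431
 = 0.423 + 1.0105 + 0.8883 + 0.795 + 1.1395 + 1.0017
 = 5.258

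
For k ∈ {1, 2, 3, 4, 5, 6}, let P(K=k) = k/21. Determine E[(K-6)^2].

E[(K-6)^2] = Σ (k-6)^2·P(K=k)
 = 25·1/21 + 16·2/21 + 9·1/7 + 4·4/21 + 1·5/21 + 0·2/7
 = 25/21 + 32/21 + 9/7 + 16/21 + 5/21 + 0
 = 5

5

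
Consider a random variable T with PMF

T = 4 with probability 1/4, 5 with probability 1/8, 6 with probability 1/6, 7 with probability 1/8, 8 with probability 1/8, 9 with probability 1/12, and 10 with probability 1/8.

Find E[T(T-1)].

40

E[T(T-1)] = Σ t(t-1)·P(T=t)
 = 12·1/4 + 20·1/8 + 30·1/6 + 42·1/8 + 56·1/8 + 72·1/12 + 90·1/8
 = 3 + 5/2 + 5 + 21/4 + 7 + 6 + 45/4
 = 40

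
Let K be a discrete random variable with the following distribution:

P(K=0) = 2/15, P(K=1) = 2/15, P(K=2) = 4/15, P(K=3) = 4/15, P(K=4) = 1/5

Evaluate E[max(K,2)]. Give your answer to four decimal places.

2.6667

E[max(K,2)] = Σ max(k,2)·P(K=k)
 = 2·2/15 + 2·2/15 + 2·4/15 + 3·4/15 + 4·1/5
 = 4/15 + 4/15 + 8/15 + 4/5 + 4/5
 = 8/3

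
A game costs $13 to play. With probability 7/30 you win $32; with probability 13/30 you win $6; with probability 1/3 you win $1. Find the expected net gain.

E[payout] = 32·7/30 + 6·13/30 + 1·1/3
 = 112/15 + 13/5 + 1/3
 = 52/5
Net = 52/5 - 13 = -13/5

-2.6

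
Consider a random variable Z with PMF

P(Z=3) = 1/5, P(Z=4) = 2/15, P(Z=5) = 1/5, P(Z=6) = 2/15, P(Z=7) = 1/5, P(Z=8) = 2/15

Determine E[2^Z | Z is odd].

56

P(Z is odd) = 1/5 + 1/5 + 1/5 = 3/5.
E[2^Z | Z is odd] = [8·1/5 + 32·1/5 + 128·1/5] / (3/5)
 = 168/5 / (3/5)
 = 56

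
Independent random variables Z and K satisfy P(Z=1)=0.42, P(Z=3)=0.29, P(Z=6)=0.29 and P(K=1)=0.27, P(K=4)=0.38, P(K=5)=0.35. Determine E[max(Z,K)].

E[max(Z,K)] = Σ_z Σ_k max(z,k) · P(Z=z)P(K=k)
 = 1·0.1134 + 4·0.1596 + 5·0.147 + 3·0.0783 + 4·0.1102 + 5·0.1015 + 6·0.0783 + 6·0.1102 + 6·0.1015
 = 0.1134 + 0.6384 + 0.735 + 0.2349 + 0.4408 + 0.5075 + 0.4698 + 0.6612 + 0.609
 = 4.41

4.41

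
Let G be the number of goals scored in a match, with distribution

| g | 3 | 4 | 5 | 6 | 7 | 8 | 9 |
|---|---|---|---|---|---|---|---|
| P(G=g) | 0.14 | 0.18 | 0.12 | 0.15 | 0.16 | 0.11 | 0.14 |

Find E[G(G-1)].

E[G(G-1)] = Σ g(g-1)·P(G=g)
 = 6·0.14 + 12·0.18 + 20·0.12 + 30·0.15 + 42·0.16 + 56·0.11 + 72·0.14
 = 0.84 + 2.16 + 2.4 + 4.5 + 6.72 + 6.16 + 10.08
 = 32.86

32.86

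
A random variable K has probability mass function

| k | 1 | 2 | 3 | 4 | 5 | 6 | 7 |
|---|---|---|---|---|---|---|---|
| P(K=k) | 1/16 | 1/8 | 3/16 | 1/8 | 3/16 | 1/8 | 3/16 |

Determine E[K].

E[K] = Σ k·P(K=k)
 = 1·1/16 + 2·1/8 + 3·3/16 + 4·1/8 + 5·3/16 + 6·1/8 + 7·3/16
 = 1/16 + 1/4 + 9/16 + 1/2 + 15/16 + 3/4 + 21/16
 = 35/8

4.375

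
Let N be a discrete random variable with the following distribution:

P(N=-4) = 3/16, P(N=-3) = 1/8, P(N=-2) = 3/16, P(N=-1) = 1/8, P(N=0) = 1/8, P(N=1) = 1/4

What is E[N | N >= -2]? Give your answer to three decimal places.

P(N >= -2) = 3/16 + 1/8 + 1/8 + 1/4 = 11/16.
E[N | N >= -2] = [(-2)·3/16 + (-1)·1/8 + 0·1/8 + 1·1/4] / (11/16)
 = -1/4 / (11/16)
 = -4/11

-0.364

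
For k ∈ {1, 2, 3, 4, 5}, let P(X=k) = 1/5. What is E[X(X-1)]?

8

E[X(X-1)] = Σ x(x-1)·P(X=x)
 = 0·1/5 + 2·1/5 + 6·1/5 + 12·1/5 + 20·1/5
 = 0 + 2/5 + 6/5 + 12/5 + 4
 = 8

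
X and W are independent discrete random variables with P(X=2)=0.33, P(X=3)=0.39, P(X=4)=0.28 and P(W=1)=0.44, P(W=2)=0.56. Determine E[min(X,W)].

E[min(X,W)] = Σ_x Σ_w min(x,w) · P(X=x)P(W=w)
 = 1·0.1452 + 2·0.1848 + 1·0.1716 + 2·0.2184 + 1·0.1232 + 2·0.1568
 = 0.1452 + 0.3696 + 0.1716 + 0.4368 + 0.1232 + 0.3136
 = 1.56

1.56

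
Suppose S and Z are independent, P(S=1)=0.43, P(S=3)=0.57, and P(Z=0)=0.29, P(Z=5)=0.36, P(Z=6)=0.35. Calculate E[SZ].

E[SZ] = Σ_s Σ_z sz · P(S=s)P(Z=z)
 = 0·0.1247 + 5·0.1548 + 6·0.1505 + 0·0.1653 + 15·0.2052 + 18·0.1995
 = 0 + 0.774 + 0.903 + 0 + 3.078 + 3.591
 = 8.346

8.346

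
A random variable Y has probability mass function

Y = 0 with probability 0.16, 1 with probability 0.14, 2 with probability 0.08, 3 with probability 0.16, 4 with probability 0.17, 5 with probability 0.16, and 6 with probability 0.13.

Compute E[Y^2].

E[Y^2] = Σ y^2·P(Y=y)
 = 0·0.16 + 1·0.14 + 4·0.08 + 9·0.16 + 16·0.17 + 25·0.16 + 36·0.13
 = 0 + 0.14 + 0.32 + 1.44 + 2.72 + 4 + 4.68
 = 13.3

13.3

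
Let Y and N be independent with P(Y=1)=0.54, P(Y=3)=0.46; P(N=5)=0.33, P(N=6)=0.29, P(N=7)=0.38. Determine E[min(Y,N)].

E[min(Y,N)] = Σ_y Σ_n min(y,n) · P(Y=y)P(N=n)
 = 1·0.1782 + 1·0.1566 + 1·0.2052 + 3·0.1518 + 3·0.1334 + 3·0.1748
 = 0.1782 + 0.1566 + 0.2052 + 0.4554 + 0.4002 + 0.5244
 = 1.92

1.92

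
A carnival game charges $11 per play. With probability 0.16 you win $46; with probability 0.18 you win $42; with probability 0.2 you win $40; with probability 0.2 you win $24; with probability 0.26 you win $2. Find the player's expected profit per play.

E[payout] = 46·0.16 + 42·0.18 + 40·0.2 + 24·0.2 + 2·0.26
 = 7.36 + 7.56 + 8 + 4.8 + 0.52
 = 28.24
Net = 28.24 - 11 = 17.24

17.24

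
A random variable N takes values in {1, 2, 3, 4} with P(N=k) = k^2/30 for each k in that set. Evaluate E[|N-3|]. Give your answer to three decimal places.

0.733

E[|N-3|] = Σ |n-3|·P(N=n)
 = 2·1/30 + 1·2/15 + 0·3/10 + 1·8/15
 = 1/15 + 2/15 + 0 + 8/15
 = 11/15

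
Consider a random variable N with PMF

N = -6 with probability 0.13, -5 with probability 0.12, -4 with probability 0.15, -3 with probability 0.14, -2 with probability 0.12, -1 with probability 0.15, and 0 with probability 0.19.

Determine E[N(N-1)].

E[N(N-1)] = Σ n(n-1)·P(N=n)
 = 42·0.13 + 30·0.12 + 20·0.15 + 12·0.14 + 6·0.12 + 2·0.15 + 0·0.19
 = 5.46 + 3.6 + 3 + 1.68 + 0.72 + 0.3 + 0
 = 14.76

14.76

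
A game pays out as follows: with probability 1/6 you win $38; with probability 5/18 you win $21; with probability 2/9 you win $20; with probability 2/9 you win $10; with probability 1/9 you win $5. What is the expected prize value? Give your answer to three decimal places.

E[payout] = 38·1/6 + 21·5/18 + 20·2/9 + 10·2/9 + 5·1/9
 = 19/3 + 35/6 + 40/9 + 20/9 + 5/9
 = 349/18

19.389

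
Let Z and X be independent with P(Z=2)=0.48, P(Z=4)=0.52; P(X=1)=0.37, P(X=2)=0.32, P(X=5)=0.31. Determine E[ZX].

E[ZX] = Σ_z Σ_x zx · P(Z=z)P(X=x)
 = 2·0.1776 + 4·0.1536 + 10·0.1488 + 4·0.1924 + 8·0.1664 + 20·0.1612
 = 0.3552 + 0.6144 + 1.488 + 0.7696 + 1.3312 + 3.224
 = 7.7824

7.7824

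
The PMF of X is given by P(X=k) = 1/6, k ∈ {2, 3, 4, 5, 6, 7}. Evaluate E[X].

4.5

E[X] = Σ x·P(X=x)
 = 2·1/6 + 3·1/6 + 4·1/6 + 5·1/6 + 6·1/6 + 7·1/6
 = 1/3 + 1/2 + 2/3 + 5/6 + 1 + 7/6
 = 9/2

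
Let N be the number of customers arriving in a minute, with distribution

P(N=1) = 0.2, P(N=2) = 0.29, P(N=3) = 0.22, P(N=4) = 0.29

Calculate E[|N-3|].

E[|N-3|] = Σ |n-3|·P(N=n)
 = 2·0.2 + 1·0.29 + 0·0.22 + 1·0.29
 = 0.4 + 0.29 + 0 + 0.29
 = 0.98

0.98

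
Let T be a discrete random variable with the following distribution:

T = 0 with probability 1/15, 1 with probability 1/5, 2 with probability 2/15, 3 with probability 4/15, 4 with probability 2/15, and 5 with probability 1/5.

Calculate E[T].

2.8

E[T] = Σ t·P(T=t)
 = 0·1/15 + 1·1/5 + 2·2/15 + 3·4/15 + 4·2/15 + 5·1/5
 = 0 + 1/5 + 4/15 + 4/5 + 8/15 + 1
 = 14/5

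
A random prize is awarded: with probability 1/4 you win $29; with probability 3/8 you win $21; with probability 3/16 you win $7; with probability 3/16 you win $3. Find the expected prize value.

E[payout] = 29·1/4 + 21·3/8 + 7·3/16 + 3·3/16
 = 29/4 + 63/8 + 21/16 + 9/16
 = 17

17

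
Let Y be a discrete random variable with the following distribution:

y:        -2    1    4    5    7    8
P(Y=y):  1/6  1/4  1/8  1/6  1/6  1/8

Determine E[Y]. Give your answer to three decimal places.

3.417

E[Y] = Σ y·P(Y=y)
 = (-2)·1/6 + 1·1/4 + 4·1/8 + 5·1/6 + 7·1/6 + 8·1/8
 = (-1/3) + 1/4 + 1/2 + 5/6 + 7/6 + 1
 = 41/12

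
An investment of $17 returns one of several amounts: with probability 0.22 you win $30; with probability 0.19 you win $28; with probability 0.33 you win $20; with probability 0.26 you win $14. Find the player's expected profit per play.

E[payout] = 30·0.22 + 28·0.19 + 20·0.33 + 14·0.26
 = 6.6 + 5.32 + 6.6 + 3.64
 = 22.16
Net = 22.16 - 17 = 5.16

5.16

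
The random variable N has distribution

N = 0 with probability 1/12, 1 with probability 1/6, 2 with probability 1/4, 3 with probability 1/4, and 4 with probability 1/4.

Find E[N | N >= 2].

P(N >= 2) = 1/4 + 1/4 + 1/4 = 3/4.
E[N | N >= 2] = [2·1/4 + 3·1/4 + 4·1/4] / (3/4)
 = 9/4 / (3/4)
 = 3

3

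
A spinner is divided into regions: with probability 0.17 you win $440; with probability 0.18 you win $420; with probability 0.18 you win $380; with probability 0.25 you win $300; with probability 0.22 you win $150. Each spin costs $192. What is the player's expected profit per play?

134.8

E[payout] = 440·0.17 + 420·0.18 + 380·0.18 + 300·0.25 + 150·0.22
 = 74.8 + 75.6 + 68.4 + 75 + 33
 = 326.8
Net = 326.8 - 192 = 134.8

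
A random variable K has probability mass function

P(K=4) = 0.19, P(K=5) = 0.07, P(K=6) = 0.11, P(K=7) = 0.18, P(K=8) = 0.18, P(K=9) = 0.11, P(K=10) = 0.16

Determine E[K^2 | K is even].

P(K is even) = 0.19 + 0.11 + 0.18 + 0.16 = 0.64.
E[K^2 | K is even] = [16·0.19 + 36·0.11 + 64·0.18 + 100·0.16] / 0.64
 = 34.52 / 0.64
 = 863/16

53.9375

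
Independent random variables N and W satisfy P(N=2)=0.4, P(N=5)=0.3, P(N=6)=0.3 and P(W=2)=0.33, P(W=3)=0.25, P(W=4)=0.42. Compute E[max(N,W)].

E[max(N,W)] = Σ_n Σ_w max(n,w) · P(N=n)P(W=w)
 = 2·0.132 + 3·0.1 + 4·0.168 + 5·0.099 + 5·0.075 + 5·0.126 + 6·0.099 + 6·0.075 + 6·0.126
 = 0.264 + 0.3 + 0.672 + 0.495 + 0.375 + 0.63 + 0.594 + 0.45 + 0.756
 = 4.536

4.536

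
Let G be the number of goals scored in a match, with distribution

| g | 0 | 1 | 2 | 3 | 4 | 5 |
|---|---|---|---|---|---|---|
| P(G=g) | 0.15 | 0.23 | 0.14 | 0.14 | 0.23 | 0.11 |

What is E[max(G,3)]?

E[max(G,3)] = Σ max(g,3)·P(G=g)
 = 3·0.15 + 3·0.23 + 3·0.14 + 3·0.14 + 4·0.23 + 5·0.11
 = 0.45 + 0.69 + 0.42 + 0.42 + 0.92 + 0.55
 = 3.45

3.45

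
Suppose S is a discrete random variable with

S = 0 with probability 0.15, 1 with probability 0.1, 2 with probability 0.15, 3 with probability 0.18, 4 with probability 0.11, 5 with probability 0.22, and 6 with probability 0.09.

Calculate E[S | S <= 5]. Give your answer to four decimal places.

2.7253

P(S <= 5) = 0.15 + 0.1 + 0.15 + 0.18 + 0.11 + 0.22 = 0.91.
E[S | S <= 5] = [0·0.15 + 1·0.1 + 2·0.15 + 3·0.18 + 4·0.11 + 5·0.22] / 0.91
 = 2.48 / 0.91
 = 248/91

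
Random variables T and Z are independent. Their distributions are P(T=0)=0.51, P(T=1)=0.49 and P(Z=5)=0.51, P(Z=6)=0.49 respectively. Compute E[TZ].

E[TZ] = Σ_t Σ_z tz · P(T=t)P(Z=z)
 = 0·0.2601 + 0·0.2499 + 5·0.2499 + 6·0.2401
 = 0 + 0 + 1.2495 + 1.4406
 = 2.6901

2.6901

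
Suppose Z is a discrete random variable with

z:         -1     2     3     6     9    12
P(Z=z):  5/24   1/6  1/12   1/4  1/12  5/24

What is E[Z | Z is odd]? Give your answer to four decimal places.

P(Z is odd) = 5/24 + 1/12 + 1/12 = 3/8.
E[Z | Z is odd] = [(-1)·5/24 + 3·1/12 + 9·1/12] / (3/8)
 = 19/24 / (3/8)
 = 19/9

2.1111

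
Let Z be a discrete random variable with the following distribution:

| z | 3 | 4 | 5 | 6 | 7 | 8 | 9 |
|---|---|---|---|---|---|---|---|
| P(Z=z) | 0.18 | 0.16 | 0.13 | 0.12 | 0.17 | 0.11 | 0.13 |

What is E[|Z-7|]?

1.95

E[|Z-7|] = Σ |z-7|·P(Z=z)
 = 4·0.18 + 3·0.16 + 2·0.13 + 1·0.12 + 0·0.17 + 1·0.11 + 2·0.13
 = 0.72 + 0.48 + 0.26 + 0.12 + 0 + 0.11 + 0.26
 = 1.95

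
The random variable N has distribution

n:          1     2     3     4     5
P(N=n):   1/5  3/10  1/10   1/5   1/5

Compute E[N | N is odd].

P(N is odd) = 1/5 + 1/10 + 1/5 = 1/2.
E[N | N is odd] = [1·1/5 + 3·1/10 + 5·1/5] / (1/2)
 = 3/2 / (1/2)
 = 3

3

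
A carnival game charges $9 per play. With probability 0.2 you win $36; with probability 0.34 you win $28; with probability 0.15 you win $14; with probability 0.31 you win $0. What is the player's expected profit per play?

E[payout] = 36·0.2 + 28·0.34 + 14·0.15 + 0·0.31
 = 7.2 + 9.52 + 2.1 + 0
 = 18.82
Net = 18.82 - 9 = 9.82

9.82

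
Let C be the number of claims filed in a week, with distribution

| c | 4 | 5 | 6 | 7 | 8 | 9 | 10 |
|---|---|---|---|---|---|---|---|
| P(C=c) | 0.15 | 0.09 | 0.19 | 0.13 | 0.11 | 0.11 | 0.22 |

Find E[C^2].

55.81

E[C^2] = Σ c^2·P(C=c)
 = 16·0.15 + 25·0.09 + 36·0.19 + 49·0.13 + 64·0.11 + 81·0.11 + 100·0.22
 = 2.4 + 2.25 + 6.84 + 6.37 + 7.04 + 8.91 + 22
 = 55.81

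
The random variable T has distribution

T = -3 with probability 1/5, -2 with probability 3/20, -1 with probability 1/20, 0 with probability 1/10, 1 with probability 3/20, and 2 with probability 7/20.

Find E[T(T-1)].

E[T(T-1)] = Σ t(t-1)·P(T=t)
 = 12·1/5 + 6·3/20 + 2·1/20 + 0·1/10 + 0·3/20 + 2·7/20
 = 12/5 + 9/10 + 1/10 + 0 + 0 + 7/10
 = 41/10

4.1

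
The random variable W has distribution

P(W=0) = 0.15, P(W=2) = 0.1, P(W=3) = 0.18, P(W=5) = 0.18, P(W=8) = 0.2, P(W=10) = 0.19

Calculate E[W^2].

38.32

E[W^2] = Σ w^2·P(W=w)
 = 0·0.15 + 4·0.1 + 9·0.18 + 25·0.18 + 64·0.2 + 100·0.19
 = 0 + 0.4 + 1.62 + 4.5 + 12.8 + 19
 = 38.32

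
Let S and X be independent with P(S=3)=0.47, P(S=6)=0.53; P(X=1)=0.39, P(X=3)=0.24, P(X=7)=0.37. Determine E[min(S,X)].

2.8083

E[min(S,X)] = Σ_s Σ_x min(s,x) · P(S=s)P(X=x)
 = 1·0.1833 + 3·0.1128 + 3·0.1739 + 1·0.2067 + 3·0.1272 + 6·0.1961
 = 0.1833 + 0.3384 + 0.5217 + 0.2067 + 0.3816 + 1.1766
 = 2.8083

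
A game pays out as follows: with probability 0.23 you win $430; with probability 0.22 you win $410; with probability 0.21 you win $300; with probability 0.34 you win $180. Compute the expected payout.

313.3

E[payout] = 430·0.23 + 410·0.22 + 300·0.21 + 180·0.34
 = 98.9 + 90.2 + 63 + 61.2
 = 313.3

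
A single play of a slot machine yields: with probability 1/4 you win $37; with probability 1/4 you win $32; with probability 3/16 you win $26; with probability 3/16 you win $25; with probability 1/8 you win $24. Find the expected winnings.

E[payout] = 37·1/4 + 32·1/4 + 26·3/16 + 25·3/16 + 24·1/8
 = 37/4 + 8 + 39/8 + 75/16 + 3
 = 477/16

29.8125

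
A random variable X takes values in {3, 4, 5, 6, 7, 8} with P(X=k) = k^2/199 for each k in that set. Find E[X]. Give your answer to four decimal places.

E[X] = Σ x·P(X=x)
 = 3·9/199 + 4·16/199 + 5·25/199 + 6·36/199 + 7·49/199 + 8·64/199
 = 27/199 + 64/199 + 125/199 + 216/199 + 343/199 + 512/199
 = 1287/199

6.4673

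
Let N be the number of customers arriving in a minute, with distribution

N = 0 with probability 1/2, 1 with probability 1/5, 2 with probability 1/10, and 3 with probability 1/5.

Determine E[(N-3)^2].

E[(N-3)^2] = Σ (n-3)^2·P(N=n)
 = 9·1/2 + 4·1/5 + 1·1/10 + 0·1/5
 = 9/2 + 4/5 + 1/10 + 0
 = 27/5

5.4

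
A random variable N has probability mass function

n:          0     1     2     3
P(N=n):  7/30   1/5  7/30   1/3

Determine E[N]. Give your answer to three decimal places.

E[N] = Σ n·P(N=n)
 = 0·7/30 + 1·1/5 + 2·7/30 + 3·1/3
 = 0 + 1/5 + 7/15 + 1
 = 5/3

1.667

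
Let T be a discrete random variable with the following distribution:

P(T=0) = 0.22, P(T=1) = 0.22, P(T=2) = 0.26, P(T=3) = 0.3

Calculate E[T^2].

E[T^2] = Σ t^2·P(T=t)
 = 0·0.22 + 1·0.22 + 4·0.26 + 9·0.3
 = 0 + 0.22 + 1.04 + 2.7
 = 3.96

3.96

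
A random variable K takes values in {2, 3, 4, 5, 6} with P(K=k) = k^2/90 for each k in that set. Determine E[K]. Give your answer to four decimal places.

E[K] = Σ k·P(K=k)
 = 2·2/45 + 3·1/10 + 4·8/45 + 5·5/18 + 6·2/5
 = 4/45 + 3/10 + 32/45 + 25/18 + 12/5
 = 44/9

4.8889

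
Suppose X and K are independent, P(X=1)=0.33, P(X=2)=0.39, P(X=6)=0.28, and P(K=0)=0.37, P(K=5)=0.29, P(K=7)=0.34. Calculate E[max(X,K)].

4.9435

E[max(X,K)] = Σ_x Σ_k max(x,k) · P(X=x)P(K=k)
 = 1·0.1221 + 5·0.0957 + 7·0.1122 + 2·0.1443 + 5·0.1131 + 7·0.1326 + 6·0.1036 + 6·0.0812 + 7·0.0952
 = 0.1221 + 0.4785 + 0.7854 + 0.2886 + 0.5655 + 0.9282 + 0.6216 + 0.4872 + 0.6664
 = 4.9435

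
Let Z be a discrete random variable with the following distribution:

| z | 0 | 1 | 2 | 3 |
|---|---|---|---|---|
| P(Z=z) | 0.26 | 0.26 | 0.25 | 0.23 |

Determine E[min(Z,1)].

E[min(Z,1)] = Σ min(z,1)·P(Z=z)
 = 0·0.26 + 1·0.26 + 1·0.25 + 1·0.23
 = 0 + 0.26 + 0.25 + 0.23
 = 0.74

0.74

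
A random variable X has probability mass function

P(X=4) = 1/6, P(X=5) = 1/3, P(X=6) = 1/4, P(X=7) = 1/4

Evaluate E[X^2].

E[X^2] = Σ x^2·P(X=x)
 = 16·1/6 + 25·1/3 + 36·1/4 + 49·1/4
 = 8/3 + 25/3 + 9 + 49/4
 = 129/4

32.25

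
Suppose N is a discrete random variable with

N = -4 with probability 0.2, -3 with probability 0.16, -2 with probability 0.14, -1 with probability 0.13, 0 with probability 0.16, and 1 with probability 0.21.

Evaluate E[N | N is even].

P(N is even) = 0.2 + 0.14 + 0.16 = 0.5.
E[N | N is even] = [(-4)·0.2 + (-2)·0.14 + 0·0.16] / 0.5
 = -1.08 / 0.5
 = -54/25

-2.16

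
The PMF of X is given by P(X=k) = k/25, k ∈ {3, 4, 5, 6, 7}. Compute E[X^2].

31

E[X^2] = Σ x^2·P(X=x)
 = 9·3/25 + 16·4/25 + 25·1/5 + 36·6/25 + 49·7/25
 = 27/25 + 64/25 + 5 + 216/25 + 343/25
 = 31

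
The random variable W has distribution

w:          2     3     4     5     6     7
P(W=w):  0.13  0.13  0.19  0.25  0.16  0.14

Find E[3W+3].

16.8

E[3W+3] = Σ (3w+3)·P(W=w)
 = 9·0.13 + 12·0.13 + 15·0.19 + 18·0.25 + 21·0.16 + 24·0.14
 = 1.17 + 1.56 + 2.85 + 4.5 + 3.36 + 3.36
 = 16.8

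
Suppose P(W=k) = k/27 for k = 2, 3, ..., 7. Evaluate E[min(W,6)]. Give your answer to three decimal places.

4.889

E[min(W,6)] = Σ min(w,6)·P(W=w)
 = 2·2/27 + 3·1/9 + 4·4/27 + 5·5/27 + 6·2/9 + 6·7/27
 = 4/27 + 1/3 + 16/27 + 25/27 + 4/3 + 14/9
 = 44/9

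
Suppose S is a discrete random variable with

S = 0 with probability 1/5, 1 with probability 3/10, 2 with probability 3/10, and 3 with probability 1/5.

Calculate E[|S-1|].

0.9

E[|S-1|] = Σ |s-1|·P(S=s)
 = 1·1/5 + 0·3/10 + 1·3/10 + 2·1/5
 = 1/5 + 0 + 3/10 + 2/5
 = 9/10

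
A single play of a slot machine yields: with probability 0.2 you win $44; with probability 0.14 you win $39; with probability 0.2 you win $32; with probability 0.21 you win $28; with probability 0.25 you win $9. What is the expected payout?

28.79

E[payout] = 44·0.2 + 39·0.14 + 32·0.2 + 28·0.21 + 9·0.25
 = 8.8 + 5.46 + 6.4 + 5.88 + 2.25
 = 28.79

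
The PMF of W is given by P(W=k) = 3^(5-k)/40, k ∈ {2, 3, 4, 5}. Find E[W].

E[W] = Σ w·P(W=w)
 = 2·27/40 + 3·9/40 + 4·3/40 + 5·1/40
 = 27/20 + 27/40 + 3/10 + 1/8
 = 49/20

2.45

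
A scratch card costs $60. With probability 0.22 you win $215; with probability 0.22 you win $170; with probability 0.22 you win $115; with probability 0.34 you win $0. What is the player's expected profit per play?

50

E[payout] = 215·0.22 + 170·0.22 + 115·0.22 + 0·0.34
 = 47.3 + 37.4 + 25.3 + 0
 = 110
Net = 110 - 60 = 50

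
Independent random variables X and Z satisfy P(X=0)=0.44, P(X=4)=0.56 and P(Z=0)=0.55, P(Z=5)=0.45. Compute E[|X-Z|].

2.474

E[|X-Z|] = Σ_x Σ_z |x-z| · P(X=x)P(Z=z)
 = 0·0.242 + 5·0.198 + 4·0.308 + 1·0.252
 = 0 + 0.99 + 1.232 + 0.252
 = 2.474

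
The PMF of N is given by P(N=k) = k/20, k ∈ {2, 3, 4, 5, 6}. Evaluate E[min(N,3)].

2.9

E[min(N,3)] = Σ min(n,3)·P(N=n)
 = 2·1/10 + 3·3/20 + 3·1/5 + 3·1/4 + 3·3/10
 = 1/5 + 9/20 + 3/5 + 3/4 + 9/10
 = 29/10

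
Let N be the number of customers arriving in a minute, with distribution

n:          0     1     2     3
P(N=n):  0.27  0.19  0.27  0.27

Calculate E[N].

E[N] = Σ n·P(N=n)
 = 0·0.27 + 1·0.19 + 2·0.27 + 3·0.27
 = 0 + 0.19 + 0.54 + 0.81
 = 1.54

1.54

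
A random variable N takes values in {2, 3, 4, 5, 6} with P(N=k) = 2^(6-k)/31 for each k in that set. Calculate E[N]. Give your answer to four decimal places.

2.8387

E[N] = Σ n·P(N=n)
 = 2·16/31 + 3·8/31 + 4·4/31 + 5·2/31 + 6·1/31
 = 32/31 + 24/31 + 16/31 + 10/31 + 6/31
 = 88/31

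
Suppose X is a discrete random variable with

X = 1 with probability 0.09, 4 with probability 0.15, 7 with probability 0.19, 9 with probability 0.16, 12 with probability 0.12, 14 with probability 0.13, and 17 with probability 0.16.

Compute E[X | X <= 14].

P(X <= 14) = 0.09 + 0.15 + 0.19 + 0.16 + 0.12 + 0.13 = 0.84.
E[X | X <= 14] = [1·0.09 + 4·0.15 + 7·0.19 + 9·0.16 + 12·0.12 + 14·0.13] / 0.84
 = 6.72 / 0.84
 = 8

8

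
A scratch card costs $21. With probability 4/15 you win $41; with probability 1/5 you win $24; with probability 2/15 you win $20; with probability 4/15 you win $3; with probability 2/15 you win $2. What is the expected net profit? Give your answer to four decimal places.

E[payout] = 41·4/15 + 24·1/5 + 20·2/15 + 3·4/15 + 2·2/15
 = 164/15 + 24/5 + 8/3 + 4/5 + 4/15
 = 292/15
Net = 292/15 - 21 = -23/15

-1.5333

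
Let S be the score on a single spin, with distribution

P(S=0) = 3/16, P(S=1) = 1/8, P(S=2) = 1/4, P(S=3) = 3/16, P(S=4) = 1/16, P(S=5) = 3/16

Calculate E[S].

E[S] = Σ s·P(S=s)
 = 0·3/16 + 1·1/8 + 2·1/4 + 3·3/16 + 4·1/16 + 5·3/16
 = 0 + 1/8 + 1/2 + 9/16 + 1/4 + 15/16
 = 19/8

2.375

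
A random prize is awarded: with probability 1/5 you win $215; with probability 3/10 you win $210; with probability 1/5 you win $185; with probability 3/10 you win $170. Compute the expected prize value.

E[payout] = 215·1/5 + 210·3/10 + 185·1/5 + 170·3/10
 = 43 + 63 + 37 + 51
 = 194

194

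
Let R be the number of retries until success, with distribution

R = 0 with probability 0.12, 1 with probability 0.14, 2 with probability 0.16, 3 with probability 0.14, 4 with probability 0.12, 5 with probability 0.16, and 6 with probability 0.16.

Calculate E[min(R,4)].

E[min(R,4)] = Σ min(r,4)·P(R=r)
 = 0·0.12 + 1·0.14 + 2·0.16 + 3·0.14 + 4·0.12 + 4·0.16 + 4·0.16
 = 0 + 0.14 + 0.32 + 0.42 + 0.48 + 0.64 + 0.64
 = 2.64

2.64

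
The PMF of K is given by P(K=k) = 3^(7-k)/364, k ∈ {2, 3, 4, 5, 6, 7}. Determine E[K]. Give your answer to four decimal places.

2.4918

E[K] = Σ k·P(K=k)
 = 2·243/364 + 3·81/364 + 4·27/364 + 5·9/364 + 6·3/364 + 7·1/364
 = 243/182 + 243/364 + 27/91 + 45/364 + 9/182 + 1/52
 = 907/364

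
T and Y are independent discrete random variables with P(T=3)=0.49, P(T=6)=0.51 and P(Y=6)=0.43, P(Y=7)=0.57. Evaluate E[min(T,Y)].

E[min(T,Y)] = Σ_t Σ_y min(t,y) · P(T=t)P(Y=y)
 = 3·0.2107 + 3·0.2793 + 6·0.2193 + 6·0.2907
 = 0.6321 + 0.8379 + 1.3158 + 1.7442
 = 4.53

4.53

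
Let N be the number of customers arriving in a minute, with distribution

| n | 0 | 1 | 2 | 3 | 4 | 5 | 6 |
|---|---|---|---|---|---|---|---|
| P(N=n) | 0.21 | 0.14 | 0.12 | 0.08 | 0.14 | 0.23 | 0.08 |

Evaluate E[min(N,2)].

E[min(N,2)] = Σ min(n,2)·P(N=n)
 = 0·0.21 + 1·0.14 + 2·0.12 + 2·0.08 + 2·0.14 + 2·0.23 + 2·0.08
 = 0 + 0.14 + 0.24 + 0.16 + 0.28 + 0.46 + 0.16
 = 1.44

1.44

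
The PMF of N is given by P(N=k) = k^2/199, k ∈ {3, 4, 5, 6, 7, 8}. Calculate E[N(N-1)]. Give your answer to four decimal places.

37.5276

E[N(N-1)] = Σ n(n-1)·P(N=n)
 = 6·9/199 + 12·16/199 + 20·25/199 + 30·36/199 + 42·49/199 + 56·64/199
 = 54/199 + 192/199 + 500/199 + 1080/199 + 2058/199 + 3584/199
 = 7468/199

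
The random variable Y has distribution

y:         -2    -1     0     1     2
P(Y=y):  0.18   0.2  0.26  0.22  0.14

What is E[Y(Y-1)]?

E[Y(Y-1)] = Σ y(y-1)·P(Y=y)
 = 6·0.18 + 2·0.2 + 0·0.26 + 0·0.22 + 2·0.14
 = 1.08 + 0.4 + 0 + 0 + 0.28
 = 1.76

1.76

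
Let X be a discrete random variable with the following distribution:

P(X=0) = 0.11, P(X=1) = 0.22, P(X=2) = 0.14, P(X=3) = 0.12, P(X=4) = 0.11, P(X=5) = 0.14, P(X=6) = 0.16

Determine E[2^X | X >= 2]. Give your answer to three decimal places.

26.866

P(X >= 2) = 0.14 + 0.12 + 0.11 + 0.14 + 0.16 = 0.67.
E[2^X | X >= 2] = [4·0.14 + 8·0.12 + 16·0.11 + 32·0.14 + 64·0.16] / 0.67
 = 18 / 0.67
 = 1800/67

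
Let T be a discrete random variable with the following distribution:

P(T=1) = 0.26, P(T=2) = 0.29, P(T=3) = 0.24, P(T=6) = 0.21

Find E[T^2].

11.14

E[T^2] = Σ t^2·P(T=t)
 = 1·0.26 + 4·0.29 + 9·0.24 + 36·0.21
 = 0.26 + 1.16 + 2.16 + 7.56
 = 11.14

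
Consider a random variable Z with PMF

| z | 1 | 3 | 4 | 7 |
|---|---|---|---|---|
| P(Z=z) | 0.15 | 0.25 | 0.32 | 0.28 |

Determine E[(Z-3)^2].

E[(Z-3)^2] = Σ (z-3)^2·P(Z=z)
 = 4·0.15 + 0·0.25 + 1·0.32 + 16·0.28
 = 0.6 + 0 + 0.32 + 4.48
 = 5.4

5.4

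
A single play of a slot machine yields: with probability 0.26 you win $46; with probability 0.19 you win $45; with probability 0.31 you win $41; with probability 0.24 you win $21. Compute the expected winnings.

E[payout] = 46·0.26 + 45·0.19 + 41·0.31 + 21·0.24
 = 11.96 + 8.55 + 12.71 + 5.04
 = 38.26

38.26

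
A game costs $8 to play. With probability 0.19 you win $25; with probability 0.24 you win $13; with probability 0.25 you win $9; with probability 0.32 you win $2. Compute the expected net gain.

E[payout] = 25·0.19 + 13·0.24 + 9·0.25 + 2·0.32
 = 4.75 + 3.12 + 2.25 + 0.64
 = 10.76
Net = 10.76 - 8 = 2.76

2.76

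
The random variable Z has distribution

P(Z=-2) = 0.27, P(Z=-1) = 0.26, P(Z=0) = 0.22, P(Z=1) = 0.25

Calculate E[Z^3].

E[Z^3] = Σ z^3·P(Z=z)
 = (-8)·0.27 + (-1)·0.26 + 0·0.22 + 1·0.25
 = (-2.16) + (-0.26) + 0 + 0.25
 = -2.17

-2.17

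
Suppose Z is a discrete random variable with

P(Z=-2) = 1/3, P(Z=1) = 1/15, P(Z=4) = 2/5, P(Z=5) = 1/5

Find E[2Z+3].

E[2Z+3] = Σ (2z+3)·P(Z=z)
 = (-1)·1/3 + 5·1/15 + 11·2/5 + 13·1/5
 = (-1/3) + 1/3 + 22/5 + 13/5
 = 7

7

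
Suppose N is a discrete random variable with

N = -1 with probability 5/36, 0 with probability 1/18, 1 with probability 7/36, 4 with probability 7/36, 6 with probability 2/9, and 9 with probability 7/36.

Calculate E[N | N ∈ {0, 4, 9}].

5.6875

P(N ∈ {0, 4, 9}) = 1/18 + 7/36 + 7/36 = 4/9.
E[N | N ∈ {0, 4, 9}] = [0·1/18 + 4·7/36 + 9·7/36] / (4/9)
 = 91/36 / (4/9)
 = 91/16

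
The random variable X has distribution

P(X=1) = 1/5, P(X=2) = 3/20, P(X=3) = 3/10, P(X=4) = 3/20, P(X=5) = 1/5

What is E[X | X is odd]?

3

P(X is odd) = 1/5 + 3/10 + 1/5 = 7/10.
E[X | X is odd] = [1·1/5 + 3·3/10 + 5·1/5] / (7/10)
 = 21/10 / (7/10)
 = 3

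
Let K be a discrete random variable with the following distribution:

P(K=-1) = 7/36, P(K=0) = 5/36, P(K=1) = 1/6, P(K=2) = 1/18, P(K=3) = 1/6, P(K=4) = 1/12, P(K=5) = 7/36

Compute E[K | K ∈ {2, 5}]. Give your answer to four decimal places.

P(K ∈ {2, 5}) = 1/18 + 7/36 = 1/4.
E[K | K ∈ {2, 5}] = [2·1/18 + 5·7/36] / (1/4)
 = 13/12 / (1/4)
 = 13/3

4.3333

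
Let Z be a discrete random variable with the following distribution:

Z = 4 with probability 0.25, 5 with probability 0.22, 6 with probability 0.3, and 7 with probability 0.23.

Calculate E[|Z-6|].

0.95

E[|Z-6|] = Σ |z-6|·P(Z=z)
 = 2·0.25 + 1·0.22 + 0·0.3 + 1·0.23
 = 0.5 + 0.22 + 0 + 0.23
 = 0.95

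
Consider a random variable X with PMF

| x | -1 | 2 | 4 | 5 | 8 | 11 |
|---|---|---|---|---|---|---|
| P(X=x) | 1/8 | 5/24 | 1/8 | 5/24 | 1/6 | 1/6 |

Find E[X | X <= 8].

3.8

P(X <= 8) = 1/8 + 5/24 + 1/8 + 5/24 + 1/6 = 5/6.
E[X | X <= 8] = [(-1)·1/8 + 2·5/24 + 4·1/8 + 5·5/24 + 8·1/6] / (5/6)
 = 19/6 / (5/6)
 = 19/5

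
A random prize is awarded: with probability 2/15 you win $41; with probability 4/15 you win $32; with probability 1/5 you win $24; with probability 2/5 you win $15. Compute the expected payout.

24.8

E[payout] = 41·2/15 + 32·4/15 + 24·1/5 + 15·2/5
 = 82/15 + 128/15 + 24/5 + 6
 = 124/5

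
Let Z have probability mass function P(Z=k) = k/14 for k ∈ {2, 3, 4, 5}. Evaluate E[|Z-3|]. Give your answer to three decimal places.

E[|Z-3|] = Σ |z-3|·P(Z=z)
 = 1·1/7 + 0·3/14 + 1·2/7 + 2·5/14
 = 1/7 + 0 + 2/7 + 5/7
 = 8/7

1.143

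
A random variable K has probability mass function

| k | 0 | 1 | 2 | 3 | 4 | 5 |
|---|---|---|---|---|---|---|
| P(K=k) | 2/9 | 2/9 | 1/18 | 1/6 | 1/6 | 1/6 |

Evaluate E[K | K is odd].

P(K is odd) = 2/9 + 1/6 + 1/6 = 5/9.
E[K | K is odd] = [1·2/9 + 3·1/6 + 5·1/6] / (5/9)
 = 14/9 / (5/9)
 = 14/5

2.8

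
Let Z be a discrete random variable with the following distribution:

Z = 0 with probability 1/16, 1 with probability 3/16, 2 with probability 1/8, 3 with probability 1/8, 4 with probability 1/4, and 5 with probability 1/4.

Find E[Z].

3.0625

E[Z] = Σ z·P(Z=z)
 = 0·1/16 + 1·3/16 + 2·1/8 + 3·1/8 + 4·1/4 + 5·1/4
 = 0 + 3/16 + 1/4 + 3/8 + 1 + 5/4
 = 49/16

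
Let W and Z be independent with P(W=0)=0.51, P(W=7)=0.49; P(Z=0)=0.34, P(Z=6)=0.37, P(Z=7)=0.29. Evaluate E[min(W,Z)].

E[min(W,Z)] = Σ_w Σ_z min(w,z) · P(W=w)P(Z=z)
 = 0·0.1734 + 0·0.1887 + 0·0.1479 + 0·0.1666 + 6·0.1813 + 7·0.1421
 = 0 + 0 + 0 + 0 + 1.0878 + 0.9947
 = 2.0825

2.0825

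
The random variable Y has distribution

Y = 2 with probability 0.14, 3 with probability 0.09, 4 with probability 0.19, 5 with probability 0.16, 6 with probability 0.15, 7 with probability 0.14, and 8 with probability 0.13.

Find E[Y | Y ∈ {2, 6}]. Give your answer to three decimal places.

P(Y ∈ {2, 6}) = 0.14 + 0.15 = 0.29.
E[Y | Y ∈ {2, 6}] = [2·0.14 + 6·0.15] / 0.29
 = 1.18 / 0.29
 = 118/29

4.069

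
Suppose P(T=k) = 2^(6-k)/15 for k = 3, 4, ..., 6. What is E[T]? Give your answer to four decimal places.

E[T] = Σ t·P(T=t)
 = 3·8/15 + 4·4/15 + 5·2/15 + 6·1/15
 = 8/5 + 16/15 + 2/3 + 2/5
 = 56/15

3.7333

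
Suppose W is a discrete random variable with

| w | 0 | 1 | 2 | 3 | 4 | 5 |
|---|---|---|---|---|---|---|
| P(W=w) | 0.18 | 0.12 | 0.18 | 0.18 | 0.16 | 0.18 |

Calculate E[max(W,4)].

4.18

E[max(W,4)] = Σ max(w,4)·P(W=w)
 = 4·0.18 + 4·0.12 + 4·0.18 + 4·0.18 + 4·0.16 + 5·0.18
 = 0.72 + 0.48 + 0.72 + 0.72 + 0.64 + 0.9
 = 4.18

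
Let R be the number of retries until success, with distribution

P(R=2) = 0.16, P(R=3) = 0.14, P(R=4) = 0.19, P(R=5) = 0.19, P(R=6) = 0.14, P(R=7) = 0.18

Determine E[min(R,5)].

4.05

E[min(R,5)] = Σ min(r,5)·P(R=r)
 = 2·0.16 + 3·0.14 + 4·0.19 + 5·0.19 + 5·0.14 + 5·0.18
 = 0.32 + 0.42 + 0.76 + 0.95 + 0.7 + 0.9
 = 4.05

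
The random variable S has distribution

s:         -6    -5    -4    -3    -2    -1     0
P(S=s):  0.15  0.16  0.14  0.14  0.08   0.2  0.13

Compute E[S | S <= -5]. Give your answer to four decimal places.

-5.4839

P(S <= -5) = 0.15 + 0.16 = 0.31.
E[S | S <= -5] = [(-6)·0.15 + (-5)·0.16] / 0.31
 = -1.7 / 0.31
 = -170/31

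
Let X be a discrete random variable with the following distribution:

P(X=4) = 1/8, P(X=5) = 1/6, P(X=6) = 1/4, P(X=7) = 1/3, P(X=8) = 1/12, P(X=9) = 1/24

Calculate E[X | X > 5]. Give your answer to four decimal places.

6.8824

P(X > 5) = 1/4 + 1/3 + 1/12 + 1/24 = 17/24.
E[X | X > 5] = [6·1/4 + 7·1/3 + 8·1/12 + 9·1/24] / (17/24)
 = 39/8 / (17/24)
 = 117/17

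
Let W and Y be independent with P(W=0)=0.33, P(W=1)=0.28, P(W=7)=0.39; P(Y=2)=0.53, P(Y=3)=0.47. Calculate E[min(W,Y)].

E[min(W,Y)] = Σ_w Σ_y min(w,y) · P(W=w)P(Y=y)
 = 0·0.1749 + 0·0.1551 + 1·0.1484 + 1·0.1316 + 2·0.2067 + 3·0.1833
 = 0 + 0 + 0.1484 + 0.1316 + 0.4134 + 0.5499
 = 1.2433

1.2433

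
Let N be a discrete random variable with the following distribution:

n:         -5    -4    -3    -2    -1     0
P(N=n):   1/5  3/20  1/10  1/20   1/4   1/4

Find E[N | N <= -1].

-3

P(N <= -1) = 1/5 + 3/20 + 1/10 + 1/20 + 1/4 = 3/4.
E[N | N <= -1] = [(-5)·1/5 + (-4)·3/20 + (-3)·1/10 + (-2)·1/20 + (-1)·1/4] / (3/4)
 = -9/4 / (3/4)
 = -3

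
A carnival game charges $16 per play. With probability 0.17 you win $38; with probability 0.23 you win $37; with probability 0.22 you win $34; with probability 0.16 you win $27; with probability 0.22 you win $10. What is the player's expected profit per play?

E[payout] = 38·0.17 + 37·0.23 + 34·0.22 + 27·0.16 + 10·0.22
 = 6.46 + 8.51 + 7.48 + 4.32 + 2.2
 = 28.97
Net = 28.97 - 16 = 12.97

12.97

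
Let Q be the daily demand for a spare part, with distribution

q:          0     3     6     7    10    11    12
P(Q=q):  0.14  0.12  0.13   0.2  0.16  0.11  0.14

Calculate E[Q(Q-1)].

E[Q(Q-1)] = Σ q(q-1)·P(Q=q)
 = 0·0.14 + 6·0.12 + 30·0.13 + 42·0.2 + 90·0.16 + 110·0.11 + 132·0.14
 = 0 + 0.72 + 3.9 + 8.4 + 14.4 + 12.1 + 18.48
 = 58

58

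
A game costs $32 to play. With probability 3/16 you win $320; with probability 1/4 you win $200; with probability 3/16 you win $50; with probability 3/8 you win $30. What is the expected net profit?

E[payout] = 320·3/16 + 200·1/4 + 50·3/16 + 30·3/8
 = 60 + 50 + 75/8 + 45/4
 = 1045/8
Net = 1045/8 - 32 = 789/8

98.625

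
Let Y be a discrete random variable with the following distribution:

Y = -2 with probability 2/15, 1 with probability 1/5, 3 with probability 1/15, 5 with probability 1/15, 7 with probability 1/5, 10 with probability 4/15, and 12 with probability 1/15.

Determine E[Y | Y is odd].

P(Y is odd) = 1/5 + 1/15 + 1/15 + 1/5 = 8/15.
E[Y | Y is odd] = [1·1/5 + 3·1/15 + 5·1/15 + 7·1/5] / (8/15)
 = 32/15 / (8/15)
 = 4

4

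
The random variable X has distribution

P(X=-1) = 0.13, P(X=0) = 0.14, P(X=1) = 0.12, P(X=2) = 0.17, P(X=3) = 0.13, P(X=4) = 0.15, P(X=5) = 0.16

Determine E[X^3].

E[X^3] = Σ x^3·P(X=x)
 = (-1)·0.13 + 0·0.14 + 1·0.12 + 8·0.17 + 27·0.13 + 64·0.15 + 125·0.16
 = (-0.13) + 0 + 0.12 + 1.36 + 3.51 + 9.6 + 20
 = 34.46

34.46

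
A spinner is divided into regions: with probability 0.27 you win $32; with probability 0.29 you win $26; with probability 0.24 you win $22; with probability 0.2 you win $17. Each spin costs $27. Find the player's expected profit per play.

-2.14

E[payout] = 32·0.27 + 26·0.29 + 22·0.24 + 17·0.2
 = 8.64 + 7.54 + 5.28 + 3.4
 = 24.86
Net = 24.86 - 27 = -2.14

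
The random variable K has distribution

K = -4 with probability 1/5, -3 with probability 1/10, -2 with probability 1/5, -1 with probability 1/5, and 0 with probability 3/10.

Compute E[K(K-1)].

E[K(K-1)] = Σ k(k-1)·P(K=k)
 = 20·1/5 + 12·1/10 + 6·1/5 + 2·1/5 + 0·3/10
 = 4 + 6/5 + 6/5 + 2/5 + 0
 = 34/5

6.8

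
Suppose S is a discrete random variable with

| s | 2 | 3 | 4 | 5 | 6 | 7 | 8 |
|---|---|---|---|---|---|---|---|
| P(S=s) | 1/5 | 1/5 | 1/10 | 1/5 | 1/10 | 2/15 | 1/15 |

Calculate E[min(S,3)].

2.8

E[min(S,3)] = Σ min(s,3)·P(S=s)
 = 2·1/5 + 3·1/5 + 3·1/10 + 3·1/5 + 3·1/10 + 3·2/15 + 3·1/15
 = 2/5 + 3/5 + 3/10 + 3/5 + 3/10 + 2/5 + 1/5
 = 14/5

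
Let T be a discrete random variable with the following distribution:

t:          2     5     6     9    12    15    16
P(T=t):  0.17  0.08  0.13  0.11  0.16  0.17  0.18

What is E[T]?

9.86

E[T] = Σ t·P(T=t)
 = 2·0.17 + 5·0.08 + 6·0.13 + 9·0.11 + 12·0.16 + 15·0.17 + 16·0.18
 = 0.34 + 0.4 + 0.78 + 0.99 + 1.92 + 2.55 + 2.88
 = 9.86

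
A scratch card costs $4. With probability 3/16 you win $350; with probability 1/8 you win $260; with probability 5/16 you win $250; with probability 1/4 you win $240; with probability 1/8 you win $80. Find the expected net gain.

242.25

E[payout] = 350·3/16 + 260·1/8 + 250·5/16 + 240·1/4 + 80·1/8
 = 525/8 + 65/2 + 625/8 + 60 + 10
 = 985/4
Net = 985/4 - 4 = 969/4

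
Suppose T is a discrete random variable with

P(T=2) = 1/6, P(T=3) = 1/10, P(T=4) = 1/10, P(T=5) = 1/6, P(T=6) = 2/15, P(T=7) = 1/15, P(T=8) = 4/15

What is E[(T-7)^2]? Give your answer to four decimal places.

E[(T-7)^2] = Σ (t-7)^2·P(T=t)
 = 25·1/6 + 16·1/10 + 9·1/10 + 4·1/6 + 1·2/15 + 0·1/15 + 1·4/15
 = 25/6 + 8/5 + 9/10 + 2/3 + 2/15 + 0 + 4/15
 = 116/15

7.7333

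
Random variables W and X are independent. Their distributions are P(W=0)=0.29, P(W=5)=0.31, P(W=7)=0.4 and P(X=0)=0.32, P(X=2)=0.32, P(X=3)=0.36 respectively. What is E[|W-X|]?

3.6276

E[|W-X|] = Σ_w Σ_x |w-x| · P(W=w)P(X=x)
 = 0·0.0928 + 2·0.0928 + 3·0.1044 + 5·0.0992 + 3·0.0992 + 2·0.1116 + 7·0.128 + 5·0.128 + 4·0.144
 = 0 + 0.1856 + 0.3132 + 0.496 + 0.2976 + 0.2232 + 0.896 + 0.64 + 0.576
 = 3.6276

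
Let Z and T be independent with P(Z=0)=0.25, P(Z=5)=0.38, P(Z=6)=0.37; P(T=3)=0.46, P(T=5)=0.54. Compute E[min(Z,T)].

E[min(Z,T)] = Σ_z Σ_t min(z,t) · P(Z=z)P(T=t)
 = 0·0.115 + 0·0.135 + 3·0.1748 + 5·0.2052 + 3·0.1702 + 5·0.1998
 = 0 + 0 + 0.5244 + 1.026 + 0.5106 + 0.999
 = 3.06

3.06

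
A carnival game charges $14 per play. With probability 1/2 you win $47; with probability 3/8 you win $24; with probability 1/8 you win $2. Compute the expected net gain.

E[payout] = 47·1/2 + 24·3/8 + 2·1/8
 = 47/2 + 9 + 1/4
 = 131/4
Net = 131/4 - 14 = 75/4

18.75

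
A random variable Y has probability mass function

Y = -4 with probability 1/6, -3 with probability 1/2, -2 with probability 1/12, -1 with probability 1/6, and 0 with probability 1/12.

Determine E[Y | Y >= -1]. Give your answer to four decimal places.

-0.6667

P(Y >= -1) = 1/6 + 1/12 = 1/4.
E[Y | Y >= -1] = [(-1)·1/6 + 0·1/12] / (1/4)
 = -1/6 / (1/4)
 = -2/3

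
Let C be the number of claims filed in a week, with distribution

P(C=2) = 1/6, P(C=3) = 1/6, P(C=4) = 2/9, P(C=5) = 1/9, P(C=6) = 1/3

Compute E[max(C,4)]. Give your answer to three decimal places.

E[max(C,4)] = Σ max(c,4)·P(C=c)
 = 4·1/6 + 4·1/6 + 4·2/9 + 5·1/9 + 6·1/3
 = 2/3 + 2/3 + 8/9 + 5/9 + 2
 = 43/9

4.778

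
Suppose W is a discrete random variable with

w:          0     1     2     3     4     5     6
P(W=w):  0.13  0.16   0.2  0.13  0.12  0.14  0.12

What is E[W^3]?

56.37

E[W^3] = Σ w^3·P(W=w)
 = 0·0.13 + 1·0.16 + 8·0.2 + 27·0.13 + 64·0.12 + 125·0.14 + 216·0.12
 = 0 + 0.16 + 1.6 + 3.51 + 7.68 + 17.5 + 25.92
 = 56.37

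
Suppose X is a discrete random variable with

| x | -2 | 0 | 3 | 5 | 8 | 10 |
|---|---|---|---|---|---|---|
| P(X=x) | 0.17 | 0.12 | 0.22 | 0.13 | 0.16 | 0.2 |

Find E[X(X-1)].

E[X(X-1)] = Σ x(x-1)·P(X=x)
 = 6·0.17 + 0·0.12 + 6·0.22 + 20·0.13 + 56·0.16 + 90·0.2
 = 1.02 + 0 + 1.32 + 2.6 + 8.96 + 18
 = 31.9

31.9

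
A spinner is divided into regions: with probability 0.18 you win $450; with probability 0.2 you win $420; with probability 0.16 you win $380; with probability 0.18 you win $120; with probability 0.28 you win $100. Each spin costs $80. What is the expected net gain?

E[payout] = 450·0.18 + 420·0.2 + 380·0.16 + 120·0.18 + 100·0.28
 = 81 + 84 + 60.8 + 21.6 + 28
 = 275.4
Net = 275.4 - 80 = 195.4

195.4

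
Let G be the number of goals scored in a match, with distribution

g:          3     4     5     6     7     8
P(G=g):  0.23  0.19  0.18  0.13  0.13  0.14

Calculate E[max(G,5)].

5.81

E[max(G,5)] = Σ max(g,5)·P(G=g)
 = 5·0.23 + 5·0.19 + 5·0.18 + 6·0.13 + 7·0.13 + 8·0.14
 = 1.15 + 0.95 + 0.9 + 0.78 + 0.91 + 1.12
 = 5.81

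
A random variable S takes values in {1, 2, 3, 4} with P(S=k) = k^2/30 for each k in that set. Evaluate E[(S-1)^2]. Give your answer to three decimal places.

6.133

E[(S-1)^2] = Σ (s-1)^2·P(S=s)
 = 0·1/30 + 1·2/15 + 4·3/10 + 9·8/15
 = 0 + 2/15 + 6/5 + 24/5
 = 92/15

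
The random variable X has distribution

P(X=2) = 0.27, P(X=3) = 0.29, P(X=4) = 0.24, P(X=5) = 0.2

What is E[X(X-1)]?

9.16

E[X(X-1)] = Σ x(x-1)·P(X=x)
 = 2·0.27 + 6·0.29 + 12·0.24 + 20·0.2
 = 0.54 + 1.74 + 2.88 + 4
 = 9.16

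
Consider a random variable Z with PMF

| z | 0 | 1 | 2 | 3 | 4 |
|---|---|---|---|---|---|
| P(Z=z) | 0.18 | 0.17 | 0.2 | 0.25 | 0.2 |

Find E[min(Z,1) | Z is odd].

1

P(Z is odd) = 0.17 + 0.25 = 0.42.
E[min(Z,1) | Z is odd] = [1·0.17 + 1·0.25] / 0.42
 = 0.42 / 0.42
 = 1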